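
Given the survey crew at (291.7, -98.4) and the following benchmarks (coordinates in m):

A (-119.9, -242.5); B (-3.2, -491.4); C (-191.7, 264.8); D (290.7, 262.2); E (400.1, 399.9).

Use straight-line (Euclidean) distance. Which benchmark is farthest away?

C

Distances from (291.7, -98.4):
A: 436.1 m
B: 491.3 m
C: 604.6 m
D: 360.6 m
E: 510.0 m
Maximum: C at 604.6 m.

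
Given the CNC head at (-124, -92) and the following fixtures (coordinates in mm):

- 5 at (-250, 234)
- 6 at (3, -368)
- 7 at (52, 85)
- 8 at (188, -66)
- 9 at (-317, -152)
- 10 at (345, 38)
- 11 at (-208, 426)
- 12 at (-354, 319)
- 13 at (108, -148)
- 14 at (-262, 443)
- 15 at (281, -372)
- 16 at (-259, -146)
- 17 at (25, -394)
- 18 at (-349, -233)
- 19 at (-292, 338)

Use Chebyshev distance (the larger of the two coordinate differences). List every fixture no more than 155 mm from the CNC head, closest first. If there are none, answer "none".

16

Distances from (-124, -92):
5: max(|-126|, |326|) = 326 mm
6: max(|127|, |-276|) = 276 mm
7: max(|176|, |177|) = 177 mm
8: max(|312|, |26|) = 312 mm
9: max(|-193|, |-60|) = 193 mm
10: max(|469|, |130|) = 469 mm
11: max(|-84|, |518|) = 518 mm
12: max(|-230|, |411|) = 411 mm
13: max(|232|, |-56|) = 232 mm
14: max(|-138|, |535|) = 535 mm
15: max(|405|, |-280|) = 405 mm
16: max(|-135|, |-54|) = 135 mm
17: max(|149|, |-302|) = 302 mm
18: max(|-225|, |-141|) = 225 mm
19: max(|-168|, |430|) = 430 mm
Threshold 155 mm: 16 (135 mm) is within range.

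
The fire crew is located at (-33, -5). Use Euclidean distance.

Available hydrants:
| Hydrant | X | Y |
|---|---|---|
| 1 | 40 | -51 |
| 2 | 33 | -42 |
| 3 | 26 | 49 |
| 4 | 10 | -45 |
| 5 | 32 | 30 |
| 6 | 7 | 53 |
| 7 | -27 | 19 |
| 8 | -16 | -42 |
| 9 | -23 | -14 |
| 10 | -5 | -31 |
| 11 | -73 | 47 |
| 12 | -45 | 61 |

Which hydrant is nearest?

9

Distances from (-33, -5):
1: √((73)² + (-46)²) = √(5329.000 + 2116.000) = 86.3
2: √((66)² + (-37)²) = √(4356.000 + 1369.000) = 75.7
3: √((59)² + (54)²) = √(3481.000 + 2916.000) = 80.0
4: √((43)² + (-40)²) = √(1849.000 + 1600.000) = 58.7
5: √((65)² + (35)²) = √(4225.000 + 1225.000) = 73.8
6: √((40)² + (58)²) = √(1600.000 + 3364.000) = 70.5
7: √((6)² + (24)²) = √(36.000 + 576.000) = 24.7
8: √((17)² + (-37)²) = √(289.000 + 1369.000) = 40.7
9: √((10)² + (-9)²) = √(100.000 + 81.000) = 13.5
10: √((28)² + (-26)²) = √(784.000 + 676.000) = 38.2
11: √((-40)² + (52)²) = √(1600.000 + 2704.000) = 65.6
12: √((-12)² + (66)²) = √(144.000 + 4356.000) = 67.1
Minimum: 9 at 13.5.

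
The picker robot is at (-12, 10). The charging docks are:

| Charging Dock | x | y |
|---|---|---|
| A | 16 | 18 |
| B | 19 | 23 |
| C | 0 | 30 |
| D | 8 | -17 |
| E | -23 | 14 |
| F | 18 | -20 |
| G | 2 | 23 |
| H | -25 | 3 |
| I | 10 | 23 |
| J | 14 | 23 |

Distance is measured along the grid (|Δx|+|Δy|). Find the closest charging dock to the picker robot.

Distances from (-12, 10):
A: 36
B: 44
C: 32
D: 47
E: 15
F: 60
G: 27
H: 20
I: 35
J: 39
Minimum: E at 15.

E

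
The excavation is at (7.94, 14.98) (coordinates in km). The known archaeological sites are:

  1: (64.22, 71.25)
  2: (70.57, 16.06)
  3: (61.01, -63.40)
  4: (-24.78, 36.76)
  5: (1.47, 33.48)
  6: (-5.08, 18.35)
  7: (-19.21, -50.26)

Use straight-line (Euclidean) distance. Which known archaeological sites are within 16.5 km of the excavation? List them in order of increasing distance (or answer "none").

Distances from (7.94, 14.98):
1: √((56.28)² + (56.27)²) = √(3167.4384 + 3166.3129) = 79.58 km
2: √((62.63)² + (1.08)²) = √(3922.5169 + 1.1664) = 62.64 km
3: √((53.07)² + (-78.38)²) = √(2816.4249 + 6143.4244) = 94.66 km
4: √((-32.72)² + (21.78)²) = √(1070.5984 + 474.3684) = 39.31 km
5: √((-6.47)² + (18.50)²) = √(41.8609 + 342.2500) = 19.60 km
6: √((-13.02)² + (3.37)²) = √(169.5204 + 11.3569) = 13.45 km
7: √((-27.15)² + (-65.24)²) = √(737.1225 + 4256.2576) = 70.66 km
Threshold 16.5 km: 6 (13.45 km) is within range.

6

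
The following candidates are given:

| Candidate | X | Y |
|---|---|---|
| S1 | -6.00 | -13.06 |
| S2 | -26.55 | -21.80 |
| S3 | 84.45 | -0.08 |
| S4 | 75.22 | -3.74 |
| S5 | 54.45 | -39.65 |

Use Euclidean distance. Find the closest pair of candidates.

Pairwise distances:
S3–S4: 9.93
S1–S2: 22.33
S4–S5: 41.48
S3–S5: 49.66
S1–S5: 66.04
S1–S4: 81.75
S2–S5: 82.94
S1–S3: 91.38
S2–S4: 103.36
S2–S3: 113.11
Closest pair: S3–S4 at 9.93.

S3 and S4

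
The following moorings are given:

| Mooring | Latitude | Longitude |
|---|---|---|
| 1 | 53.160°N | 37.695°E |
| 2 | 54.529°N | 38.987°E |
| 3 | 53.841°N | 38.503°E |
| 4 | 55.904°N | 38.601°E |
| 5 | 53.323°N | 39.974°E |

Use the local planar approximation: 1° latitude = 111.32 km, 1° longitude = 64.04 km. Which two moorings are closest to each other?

2 and 3

Pairwise distances:
1–2: 173.409 km
1–3: 91.785 km
1–4: 310.924 km
1–5: 147.071 km
2–3: 82.622 km
2–4: 155.048 km
2–5: 148.387 km
3–4: 229.739 km
3–5: 110.450 km
4–5: 300.470 km
Closest pair: 2–3 at 82.622 km.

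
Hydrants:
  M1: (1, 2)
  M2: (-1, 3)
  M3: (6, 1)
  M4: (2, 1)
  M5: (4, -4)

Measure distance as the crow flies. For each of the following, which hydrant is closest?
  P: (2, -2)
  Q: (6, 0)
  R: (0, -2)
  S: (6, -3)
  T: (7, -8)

P→M5; Q→M3; R→M4; S→M5; T→M5

P at (2, -2):
  M1: 4.123
  M2: 5.831
  M3: 5.000
  M4: 3.000
  M5: 2.828
  → nearest: M5 (2.828)
Q at (6, 0):
  M1: 5.385
  M2: 7.616
  M3: 1.000
  M4: 4.123
  M5: 4.472
  → nearest: M3 (1.000)
R at (0, -2):
  M1: 4.123
  M2: 5.099
  M3: 6.708
  M4: 3.606
  M5: 4.472
  → nearest: M4 (3.606)
S at (6, -3):
  M1: 7.071
  M2: 9.220
  M3: 4.000
  M4: 5.657
  M5: 2.236
  → nearest: M5 (2.236)
T at (7, -8):
  M1: 11.662
  M2: 13.601
  M3: 9.055
  M4: 10.296
  M5: 5.000
  → nearest: M5 (5.000)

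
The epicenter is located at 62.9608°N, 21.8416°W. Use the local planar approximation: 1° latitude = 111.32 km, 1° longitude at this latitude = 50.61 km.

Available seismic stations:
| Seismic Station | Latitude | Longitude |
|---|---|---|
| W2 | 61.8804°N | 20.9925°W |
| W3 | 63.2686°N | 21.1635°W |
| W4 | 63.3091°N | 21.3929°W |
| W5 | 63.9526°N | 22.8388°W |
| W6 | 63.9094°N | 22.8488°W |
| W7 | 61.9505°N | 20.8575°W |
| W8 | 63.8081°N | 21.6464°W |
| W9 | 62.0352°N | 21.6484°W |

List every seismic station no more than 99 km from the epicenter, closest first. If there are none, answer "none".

W4, W3, W8

Distances from 62.9608°N, 21.8416°W:
W2: 127.7168 km
W3: 48.4955 km
W4: 44.9334 km
W5: 121.3952 km
W6: 117.2577 km
W7: 123.0012 km
W8: 94.8374 km
W9: 103.5007 km
Threshold 99 km: W4 (44.9334 km), W3 (48.4955 km), W8 (94.8374 km) are within range.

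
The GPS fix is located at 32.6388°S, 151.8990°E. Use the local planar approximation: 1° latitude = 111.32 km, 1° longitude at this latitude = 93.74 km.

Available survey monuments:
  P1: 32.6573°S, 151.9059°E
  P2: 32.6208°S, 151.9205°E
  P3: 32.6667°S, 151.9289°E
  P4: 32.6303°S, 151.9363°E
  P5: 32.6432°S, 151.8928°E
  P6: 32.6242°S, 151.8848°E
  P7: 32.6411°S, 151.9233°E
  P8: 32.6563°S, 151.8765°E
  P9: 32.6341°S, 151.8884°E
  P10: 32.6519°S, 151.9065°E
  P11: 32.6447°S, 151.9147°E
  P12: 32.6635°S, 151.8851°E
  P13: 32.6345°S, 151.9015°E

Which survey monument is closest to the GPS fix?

P13

Distances from 32.6388°S, 151.8990°E:
P1: 2.1586 km
P2: 2.8420 km
P3: 4.1835 km
P4: 3.6223 km
P5: 0.7601 km
P6: 2.1008 km
P7: 2.2922 km
P8: 2.8712 km
P9: 1.1230 km
P10: 1.6189 km
P11: 1.6116 km
P12: 3.0427 km
P13: 0.5330 km
Minimum: P13 at 0.5330 km.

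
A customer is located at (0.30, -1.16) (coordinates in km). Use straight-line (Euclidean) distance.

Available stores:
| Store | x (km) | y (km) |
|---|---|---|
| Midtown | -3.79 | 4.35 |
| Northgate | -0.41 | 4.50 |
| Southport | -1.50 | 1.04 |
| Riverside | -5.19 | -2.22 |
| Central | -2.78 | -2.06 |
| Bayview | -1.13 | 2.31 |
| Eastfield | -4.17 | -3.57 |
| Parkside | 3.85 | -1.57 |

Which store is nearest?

Southport

Distances from (0.30, -1.16):
Midtown: √((-4.09)² + (5.51)²) = √(16.7281 + 30.3601) = 6.86 km
Northgate: √((-0.71)² + (5.66)²) = √(0.5041 + 32.0356) = 5.70 km
Southport: √((-1.80)² + (2.20)²) = √(3.2400 + 4.8400) = 2.84 km
Riverside: √((-5.49)² + (-1.06)²) = √(30.1401 + 1.1236) = 5.59 km
Central: √((-3.08)² + (-0.90)²) = √(9.4864 + 0.8100) = 3.21 km
Bayview: √((-1.43)² + (3.47)²) = √(2.0449 + 12.0409) = 3.75 km
Eastfield: √((-4.47)² + (-2.41)²) = √(19.9809 + 5.8081) = 5.08 km
Parkside: √((3.55)² + (-0.41)²) = √(12.6025 + 0.1681) = 3.57 km
Minimum: Southport at 2.84 km.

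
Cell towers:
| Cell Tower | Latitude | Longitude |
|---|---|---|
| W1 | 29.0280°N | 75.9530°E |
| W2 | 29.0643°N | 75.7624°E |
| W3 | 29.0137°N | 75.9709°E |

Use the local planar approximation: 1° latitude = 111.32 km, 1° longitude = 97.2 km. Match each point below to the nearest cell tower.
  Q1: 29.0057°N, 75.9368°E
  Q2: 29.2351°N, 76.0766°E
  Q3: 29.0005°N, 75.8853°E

Q1→W1; Q2→W1; Q3→W1

Q1 at 29.0057°N, 75.9368°E:
  W1: √((0.0223·111.32)² + (0.0162·97.2)²) = √(6.162488 + 2.479491) = 2.9397 km
  W2: √((0.0586·111.32)² + (-0.1744·97.2)²) = √(42.554121 + 287.359455) = 18.1635 km
  W3: √((0.0080·111.32)² + (0.0341·97.2)²) = √(0.793097 + 10.986043) = 3.4321 km
  → nearest: W1 (2.9397 km)
Q2 at 29.2351°N, 76.0766°E:
  W1: √((-0.2071·111.32)² + (-0.1236·97.2)²) = √(531.504068 + 144.334274) = 25.9969 km
  W2: √((-0.1708·111.32)² + (-0.3142·97.2)²) = √(361.511509 + 932.706259) = 35.9752 km
  W3: √((-0.2214·111.32)² + (-0.1057·97.2)²) = √(607.437540 + 105.555898) = 26.7019 km
  → nearest: W1 (25.9969 km)
Q3 at 29.0005°N, 75.8853°E:
  W1: √((0.0275·111.32)² + (0.0677·97.2)²) = √(9.371558 + 43.302191) = 7.2577 km
  W2: √((0.0638·111.32)² + (-0.1229·97.2)²) = √(50.441472 + 142.704049) = 13.8977 km
  W3: √((0.0132·111.32)² + (0.0856·97.2)²) = √(2.159207 + 69.227725) = 8.4491 km
  → nearest: W1 (7.2577 km)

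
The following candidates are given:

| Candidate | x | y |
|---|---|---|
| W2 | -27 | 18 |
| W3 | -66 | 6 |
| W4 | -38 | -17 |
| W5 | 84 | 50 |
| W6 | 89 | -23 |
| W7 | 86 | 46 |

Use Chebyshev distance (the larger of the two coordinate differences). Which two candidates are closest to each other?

Pairwise distances:
W2–W3: 39
W2–W4: 35
W2–W5: 111
W2–W6: 116
W2–W7: 113
W3–W4: 28
W3–W5: 150
W3–W6: 155
W3–W7: 152
W4–W5: 122
W4–W6: 127
W4–W7: 124
W5–W6: 73
W5–W7: 4
W6–W7: 69
Closest pair: W5–W7 at 4.

W5 and W7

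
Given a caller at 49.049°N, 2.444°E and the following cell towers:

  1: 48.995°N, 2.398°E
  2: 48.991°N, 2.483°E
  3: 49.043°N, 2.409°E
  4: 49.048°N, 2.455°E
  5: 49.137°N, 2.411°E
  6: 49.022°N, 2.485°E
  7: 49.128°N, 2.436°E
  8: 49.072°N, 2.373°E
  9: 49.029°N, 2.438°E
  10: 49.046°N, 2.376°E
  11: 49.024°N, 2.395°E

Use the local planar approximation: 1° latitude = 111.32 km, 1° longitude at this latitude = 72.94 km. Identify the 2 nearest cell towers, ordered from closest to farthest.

Distances from 49.049°N, 2.444°E:
1: 6.884 km
2: 7.055 km
3: 2.639 km
4: 0.810 km
5: 10.088 km
6: 4.240 km
7: 8.814 km
8: 5.777 km
9: 2.269 km
10: 4.971 km
11: 4.530 km
Sorted: 4 (0.810 km) < 9 (2.269 km) < 3 (2.639 km) < 6 (4.240 km) < …

4, 9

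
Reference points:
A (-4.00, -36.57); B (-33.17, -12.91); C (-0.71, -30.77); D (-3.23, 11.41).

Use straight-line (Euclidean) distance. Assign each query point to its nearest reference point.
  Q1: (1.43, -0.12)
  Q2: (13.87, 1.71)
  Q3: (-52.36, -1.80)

Q1 at (1.43, -0.12):
  A: √((-5.43)² + (-36.45)²) = √(29.4849 + 1328.6025) = 36.85
  B: √((-34.60)² + (-12.79)²) = √(1197.1600 + 163.5841) = 36.89
  C: √((-2.14)² + (-30.65)²) = √(4.5796 + 939.4225) = 30.72
  D: √((-4.66)² + (11.53)²) = √(21.7156 + 132.9409) = 12.44
  → nearest: D (12.44)
Q2 at (13.87, 1.71):
  A: √((-17.87)² + (-38.28)²) = √(319.3369 + 1465.3584) = 42.25
  B: √((-47.04)² + (-14.62)²) = √(2212.7616 + 213.7444) = 49.26
  C: √((-14.58)² + (-32.48)²) = √(212.5764 + 1054.9504) = 35.60
  D: √((-17.10)² + (9.70)²) = √(292.4100 + 94.0900) = 19.66
  → nearest: D (19.66)
Q3 at (-52.36, -1.80):
  A: √((48.36)² + (-34.77)²) = √(2338.6896 + 1208.9529) = 59.56
  B: √((19.19)² + (-11.11)²) = √(368.2561 + 123.4321) = 22.17
  C: √((51.65)² + (-28.97)²) = √(2667.7225 + 839.2609) = 59.22
  D: √((49.13)² + (13.21)²) = √(2413.7569 + 174.5041) = 50.87
  → nearest: B (22.17)

Q1→D; Q2→D; Q3→B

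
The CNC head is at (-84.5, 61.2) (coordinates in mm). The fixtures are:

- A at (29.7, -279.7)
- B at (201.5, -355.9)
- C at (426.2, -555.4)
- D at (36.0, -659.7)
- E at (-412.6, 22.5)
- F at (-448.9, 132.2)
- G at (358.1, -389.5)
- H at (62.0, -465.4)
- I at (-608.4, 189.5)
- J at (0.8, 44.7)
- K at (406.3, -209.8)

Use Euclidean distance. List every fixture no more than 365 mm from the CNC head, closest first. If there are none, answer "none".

Distances from (-84.5, 61.2):
A: √((114.2)² + (-340.9)²) = √(13041.640 + 116212.810) = 359.5 mm
B: √((286.0)² + (-417.1)²) = √(81796.000 + 173972.410) = 505.7 mm
C: √((510.7)² + (-616.6)²) = √(260814.490 + 380195.560) = 800.6 mm
D: √((120.5)² + (-720.9)²) = √(14520.250 + 519696.810) = 730.9 mm
E: √((-328.1)² + (-38.7)²) = √(107649.610 + 1497.690) = 330.4 mm
F: √((-364.4)² + (71.0)²) = √(132787.360 + 5041.000) = 371.3 mm
G: √((442.6)² + (-450.7)²) = √(195894.760 + 203130.490) = 631.7 mm
H: √((146.5)² + (-526.6)²) = √(21462.250 + 277307.560) = 546.6 mm
I: √((-523.9)² + (128.3)²) = √(274471.210 + 16460.890) = 539.4 mm
J: √((85.3)² + (-16.5)²) = √(7276.090 + 272.250) = 86.9 mm
K: √((490.8)² + (-271.0)²) = √(240884.640 + 73441.000) = 560.6 mm
Threshold 365 mm: J (86.9 mm), E (330.4 mm), A (359.5 mm) are within range.

J, E, A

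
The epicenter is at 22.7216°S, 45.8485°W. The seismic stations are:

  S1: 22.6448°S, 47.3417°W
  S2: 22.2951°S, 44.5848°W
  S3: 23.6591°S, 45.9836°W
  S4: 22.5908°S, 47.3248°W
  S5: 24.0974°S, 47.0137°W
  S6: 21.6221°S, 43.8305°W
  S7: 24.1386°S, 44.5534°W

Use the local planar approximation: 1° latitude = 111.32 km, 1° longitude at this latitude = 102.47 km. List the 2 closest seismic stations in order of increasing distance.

Distances from 22.7216°S, 45.8485°W:
S1: √((0.0768·111.32)² + (-1.4932·102.47)²) = √(73.091830 + 23411.510491) = 153.2469 km
S2: √((0.4265·111.32)² + (1.2637·102.47)²) = √(2254.158585 + 16768.006876) = 137.9209 km
S3: √((-0.9375·111.32)² + (-0.1351·102.47)²) = √(10891.531406 + 191.647947) = 105.2767 km
S4: √((0.1308·111.32)² + (-1.4763·102.47)²) = √(212.012703 + 22884.567653) = 151.9756 km
S5: √((-1.3758·111.32)² + (-1.1652·102.47)²) = √(23456.164869 + 14255.892911) = 194.1959 km
S6: √((1.0995·111.32)² + (2.0180·102.47)²) = √(14980.864045 + 42759.812897) = 240.2929 km
S7: √((-1.4170·111.32)² + (1.2951·102.47)²) = √(24882.046411 + 17611.651343) = 206.1400 km
Sorted: S3 (105.2767 km) < S2 (137.9209 km) < S4 (151.9756 km) < S1 (153.2469 km) < …

S3, S2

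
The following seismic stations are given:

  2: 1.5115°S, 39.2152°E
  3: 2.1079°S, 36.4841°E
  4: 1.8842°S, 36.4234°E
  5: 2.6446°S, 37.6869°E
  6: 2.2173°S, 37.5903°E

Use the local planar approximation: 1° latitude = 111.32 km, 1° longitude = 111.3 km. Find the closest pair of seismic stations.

Pairwise distances:
2–3: √((-0.5964·111.32)² + (-2.7311·111.3)²) = √(4407.797811 + 92398.630256) = 311.1373 km
2–4: √((-0.3727·111.32)² + (-2.7918·111.3)²) = √(1721.334134 + 96551.479823) = 313.4850 km
2–5: √((-1.1331·111.32)² + (-1.5283·111.3)²) = √(15910.465069 + 28933.938558) = 211.7650 km
2–6: √((-0.7058·111.32)² + (-1.6249·111.3)²) = √(6173.190844 + 32707.218031) = 197.1812 km
3–4: √((0.2237·111.32)² + (-0.0607·111.3)²) = √(620.123748 + 45.642320) = 25.8024 km
3–5: √((-0.5367·111.32)² + (1.2028·111.3)²) = √(3569.518079 + 17921.615996) = 146.5985 km
3–6: √((-0.1094·111.32)² + (1.1062·111.3)²) = √(148.313621 + 15158.549174) = 123.7209 km
4–5: √((-0.7604·111.32)² + (1.2635·111.3)²) = √(7165.237856 + 19776.107819) = 164.1382 km
4–6: √((-0.3331·111.32)² + (1.1669·111.3)²) = √(1374.977719 + 16867.767583) = 135.0657 km
5–6: √((0.4273·111.32)² + (-0.0966·111.3)²) = √(2262.622914 + 115.596472) = 48.7670 km
Closest pair: 3–4 at 25.8024 km.

3 and 4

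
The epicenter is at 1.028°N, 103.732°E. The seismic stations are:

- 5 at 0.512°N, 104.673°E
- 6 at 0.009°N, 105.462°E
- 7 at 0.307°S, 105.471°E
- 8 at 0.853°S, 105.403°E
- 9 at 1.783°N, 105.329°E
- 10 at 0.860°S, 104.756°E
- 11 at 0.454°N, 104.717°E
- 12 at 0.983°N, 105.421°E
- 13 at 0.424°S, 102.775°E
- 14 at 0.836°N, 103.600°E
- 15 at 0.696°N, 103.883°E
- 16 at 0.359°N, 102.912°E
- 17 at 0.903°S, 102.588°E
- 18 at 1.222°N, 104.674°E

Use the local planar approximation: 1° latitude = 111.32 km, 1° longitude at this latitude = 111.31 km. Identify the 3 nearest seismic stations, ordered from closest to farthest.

Distances from 1.028°N, 103.732°E:
5: √((-0.516·111.32)² + (0.941·111.31)²) = √(3299.48227 + 10971.03530) = 119.459 km
6: √((-1.019·111.32)² + (1.730·111.31)²) = √(12867.51737 + 37081.77990) = 223.493 km
7: √((-1.335·111.32)² + (1.739·111.31)²) = √(22085.58599 + 37468.60547) = 244.037 km
8: √((-1.881·111.32)² + (1.671·111.31)²) = √(43845.39495 + 34595.63172) = 280.073 km
9: √((0.755·111.32)² + (1.597·111.31)²) = √(7063.83097 + 31599.35353) = 196.630 km
10: √((-1.888·111.32)² + (1.024·111.31)²) = √(44172.33684 + 12991.76866) = 239.090 km
11: √((-0.574·111.32)² + (0.985·111.31)²) = √(4082.91351 + 12021.00635) = 126.901 km
12: √((-0.045·111.32)² + (1.689·111.31)²) = √(25.09409 + 35344.97385) = 188.069 km
13: √((-1.452·111.32)² + (-0.957·111.31)²) = √(26126.40339 + 11347.29227) = 193.581 km
14: √((-0.192·111.32)² + (-0.132·111.31)²) = √(456.82394 + 215.88190) = 25.937 km
15: √((-0.332·111.32)² + (0.151·111.31)²) = √(1365.91150 + 282.50248) = 40.601 km
16: √((-0.669·111.32)² + (-0.820·111.31)²) = √(5546.23964 + 8330.97959) = 117.802 km
17: √((-1.931·111.32)² + (-1.144·111.31)²) = √(46207.33729 + 16215.12924) = 249.845 km
18: √((0.194·111.32)² + (0.942·111.31)²) = √(466.39067 + 10994.36551) = 107.055 km
Sorted: 14 (25.937 km) < 15 (40.601 km) < 18 (107.055 km) < 16 (117.802 km) < 5 (119.459 km) < …

14, 15, 18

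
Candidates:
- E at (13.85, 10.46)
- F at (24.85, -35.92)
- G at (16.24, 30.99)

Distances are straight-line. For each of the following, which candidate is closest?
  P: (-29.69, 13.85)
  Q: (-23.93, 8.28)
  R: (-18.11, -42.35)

P→E; Q→E; R→F

P at (-29.69, 13.85):
  E: 43.67
  F: 73.84
  G: 49.02
  → nearest: E (43.67)
Q at (-23.93, 8.28):
  E: 37.84
  F: 65.83
  G: 46.15
  → nearest: E (37.84)
R at (-18.11, -42.35):
  E: 61.73
  F: 43.44
  G: 80.99
  → nearest: F (43.44)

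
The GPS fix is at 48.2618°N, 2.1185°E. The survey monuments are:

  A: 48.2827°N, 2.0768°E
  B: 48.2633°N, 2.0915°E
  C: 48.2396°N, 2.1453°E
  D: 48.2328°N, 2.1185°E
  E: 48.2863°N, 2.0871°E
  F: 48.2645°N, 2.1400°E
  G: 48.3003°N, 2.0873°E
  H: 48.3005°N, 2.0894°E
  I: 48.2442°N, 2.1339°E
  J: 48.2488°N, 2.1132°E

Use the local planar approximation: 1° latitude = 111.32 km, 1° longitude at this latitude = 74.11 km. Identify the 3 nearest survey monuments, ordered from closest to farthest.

Distances from 48.2618°N, 2.1185°E:
A: √((0.0209·111.32)² + (-0.0417·74.11)²) = √(5.413012 + 9.550492) = 3.8683 km
B: √((0.0015·111.32)² + (-0.0270·74.11)²) = √(0.027882 + 4.003881) = 2.0079 km
C: √((-0.0222·111.32)² + (0.0268·74.11)²) = √(6.107343 + 3.944784) = 3.1705 km
D: √((-0.0290·111.32)² + (0.0000·74.11)²) = √(10.421792 + 0.000000) = 3.2283 km
E: √((0.0245·111.32)² + (-0.0314·74.11)²) = √(7.438383 + 5.415180) = 3.5852 km
F: √((0.0027·111.32)² + (0.0215·74.11)²) = √(0.090339 + 2.538812) = 1.6215 km
G: √((0.0385·111.32)² + (-0.0312·74.11)²) = √(18.368253 + 5.346417) = 4.8698 km
H: √((0.0387·111.32)² + (-0.0291·74.11)²) = √(18.559588 + 4.650928) = 4.8177 km
I: √((-0.0176·111.32)² + (0.0154·74.11)²) = √(3.838590 + 1.302552) = 2.2674 km
J: √((-0.0130·111.32)² + (-0.0053·74.11)²) = √(2.094272 + 0.154278) = 1.4995 km
Sorted: J (1.4995 km) < F (1.6215 km) < B (2.0079 km) < I (2.2674 km) < C (3.1705 km) < …

J, F, B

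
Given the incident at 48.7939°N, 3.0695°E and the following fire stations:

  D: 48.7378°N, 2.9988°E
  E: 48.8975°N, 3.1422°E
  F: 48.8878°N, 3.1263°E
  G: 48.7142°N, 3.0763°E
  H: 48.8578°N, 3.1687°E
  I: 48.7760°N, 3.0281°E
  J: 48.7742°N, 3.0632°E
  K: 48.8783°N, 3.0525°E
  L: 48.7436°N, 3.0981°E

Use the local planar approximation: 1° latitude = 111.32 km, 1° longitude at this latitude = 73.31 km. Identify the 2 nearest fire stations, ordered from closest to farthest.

Distances from 48.7939°N, 3.0695°E:
D: √((-0.0561·111.32)² + (-0.0707·73.31)²) = √(39.000674 + 26.863665) = 8.1157 km
E: √((0.1036·111.32)² + (0.0727·73.31)²) = √(133.004369 + 28.405031) = 12.7047 km
F: √((0.0939·111.32)² + (0.0568·73.31)²) = √(109.264122 + 17.338963) = 11.2518 km
G: √((-0.0797·111.32)² + (0.0068·73.31)²) = √(78.716004 + 0.248510) = 8.8862 km
H: √((0.0639·111.32)² + (0.0992·73.31)²) = √(50.599720 + 52.887104) = 10.1728 km
I: √((-0.0179·111.32)² + (-0.0414·73.31)²) = √(3.970566 + 9.211431) = 3.6307 km
J: √((-0.0197·111.32)² + (-0.0063·73.31)²) = √(4.809267 + 0.213308) = 2.2411 km
K: √((0.0844·111.32)² + (-0.0170·73.31)²) = √(88.273691 + 1.553189) = 9.4777 km
L: √((-0.0503·111.32)² + (0.0286·73.31)²) = √(31.353236 + 4.396008) = 5.9791 km
Sorted: J (2.2411 km) < I (3.6307 km) < L (5.9791 km) < D (8.1157 km) < …

J, I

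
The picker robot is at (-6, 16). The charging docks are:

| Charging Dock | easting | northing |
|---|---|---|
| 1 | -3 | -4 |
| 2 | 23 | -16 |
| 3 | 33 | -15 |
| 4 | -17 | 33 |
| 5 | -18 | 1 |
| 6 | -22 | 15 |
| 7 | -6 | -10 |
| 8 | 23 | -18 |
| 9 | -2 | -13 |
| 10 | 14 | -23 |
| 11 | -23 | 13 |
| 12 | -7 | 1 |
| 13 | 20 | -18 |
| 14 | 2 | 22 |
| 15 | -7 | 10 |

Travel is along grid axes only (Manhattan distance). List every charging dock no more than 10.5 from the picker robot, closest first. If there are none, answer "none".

15

Distances from (-6, 16):
1: 23
2: 61
3: 70
4: 28
5: 27
6: 17
7: 26
8: 63
9: 33
10: 59
11: 20
12: 16
13: 60
14: 14
15: 7
Threshold 10.5: 15 (7) is within range.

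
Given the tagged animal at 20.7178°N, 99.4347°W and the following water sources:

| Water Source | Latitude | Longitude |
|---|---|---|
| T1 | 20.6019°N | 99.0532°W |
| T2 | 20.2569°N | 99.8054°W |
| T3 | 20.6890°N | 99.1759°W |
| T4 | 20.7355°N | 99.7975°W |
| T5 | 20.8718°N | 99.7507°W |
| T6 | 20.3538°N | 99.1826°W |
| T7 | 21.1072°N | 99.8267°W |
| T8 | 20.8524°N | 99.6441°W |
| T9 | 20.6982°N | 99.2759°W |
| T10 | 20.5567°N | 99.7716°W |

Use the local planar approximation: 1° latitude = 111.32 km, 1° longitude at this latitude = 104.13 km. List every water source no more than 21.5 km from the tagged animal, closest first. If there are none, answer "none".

T9

Distances from 20.7178°N, 99.4347°W:
T1: 41.7682 km
T2: 64.2066 km
T3: 27.1389 km
T4: 37.8297 km
T5: 37.1031 km
T6: 48.2808 km
T7: 59.5419 km
T8: 26.4568 km
T9: 16.6792 km
T10: 39.3995 km
Threshold 21.5 km: T9 (16.6792 km) is within range.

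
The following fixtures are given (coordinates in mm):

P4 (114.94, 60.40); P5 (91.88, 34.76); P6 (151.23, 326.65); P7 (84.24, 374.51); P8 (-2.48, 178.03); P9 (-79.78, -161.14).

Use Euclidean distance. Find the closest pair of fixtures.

P4 and P5

Pairwise distances:
P4–P5: 34.48 mm
P4–P6: 268.71 mm
P4–P7: 315.61 mm
P4–P8: 166.21 mm
P4–P9: 294.95 mm
P5–P6: 297.86 mm
P5–P7: 339.84 mm
P5–P8: 171.55 mm
P5–P9: 260.47 mm
P6–P7: 82.33 mm
P6–P8: 213.81 mm
P6–P9: 539.73 mm
P7–P8: 214.77 mm
P7–P9: 560.20 mm
P8–P9: 347.87 mm
Closest pair: P4–P5 at 34.48 mm.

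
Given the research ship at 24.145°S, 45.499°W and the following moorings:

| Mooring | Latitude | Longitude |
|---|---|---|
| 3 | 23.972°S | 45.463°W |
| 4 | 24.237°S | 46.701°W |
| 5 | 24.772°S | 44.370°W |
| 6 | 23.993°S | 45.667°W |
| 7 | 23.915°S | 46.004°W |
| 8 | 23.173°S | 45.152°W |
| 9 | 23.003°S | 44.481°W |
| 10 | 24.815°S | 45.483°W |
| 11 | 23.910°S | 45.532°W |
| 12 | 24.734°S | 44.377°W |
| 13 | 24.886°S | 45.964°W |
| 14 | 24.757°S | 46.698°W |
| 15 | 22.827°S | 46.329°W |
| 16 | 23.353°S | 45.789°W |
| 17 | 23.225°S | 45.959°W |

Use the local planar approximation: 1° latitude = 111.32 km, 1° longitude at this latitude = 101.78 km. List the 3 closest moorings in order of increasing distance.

Distances from 24.145°S, 45.499°W:
3: √((0.173·111.32)² + (0.036·101.78)²) = √(370.88443 + 13.42548) = 19.604 km
4: √((-0.092·111.32)² + (-1.202·101.78)²) = √(104.88709 + 14966.96794) = 122.767 km
5: √((-0.627·111.32)² + (1.129·101.78)²) = √(4871.71055 + 13204.22077) = 134.447 km
6: √((0.152·111.32)² + (-0.168·101.78)²) = √(286.30806 + 292.37717) = 24.056 km
7: √((0.230·111.32)² + (-0.505·101.78)²) = √(655.54433 + 2641.84692) = 57.423 km
8: √((0.972·111.32)² + (0.347·101.78)²) = √(11707.89787 + 1247.33711) = 113.821 km
9: √((1.142·111.32)² + (1.018·101.78)²) = √(16161.38600 + 10735.45483) = 164.003 km
10: √((-0.670·111.32)² + (0.016·101.78)²) = √(5562.83272 + 2.65195) = 74.602 km
11: √((0.235·111.32)² + (-0.033·101.78)²) = √(684.35606 + 11.28113) = 26.375 km
12: √((-0.589·111.32)² + (1.122·101.78)²) = √(4299.09443 + 13040.99135) = 131.682 km
13: √((-0.741·111.32)² + (-0.465·101.78)²) = √(6804.28994 + 2239.91119) = 95.101 km
14: √((-0.612·111.32)² + (-1.199·101.78)²) = √(4641.40258 + 14892.35085) = 139.763 km
15: √((1.318·111.32)² + (-0.830·101.78)²) = √(21526.68797 + 7136.43111) = 169.302 km
16: √((0.792·111.32)² + (-0.290·101.78)²) = √(7773.14481 + 871.20606) = 92.975 km
17: √((0.920·111.32)² + (-0.460·101.78)²) = √(10488.70933 + 2192.00003) = 112.609 km
Sorted: 3 (19.604 km) < 6 (24.056 km) < 11 (26.375 km) < 7 (57.423 km) < 10 (74.602 km) < …

3, 6, 11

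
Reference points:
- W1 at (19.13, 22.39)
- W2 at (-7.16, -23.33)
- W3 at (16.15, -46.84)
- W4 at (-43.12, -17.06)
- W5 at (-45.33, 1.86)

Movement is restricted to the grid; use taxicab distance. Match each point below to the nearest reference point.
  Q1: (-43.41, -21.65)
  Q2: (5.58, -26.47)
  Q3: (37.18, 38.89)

Q1→W4; Q2→W2; Q3→W1

Q1 at (-43.41, -21.65):
  W1: |62.54| + |44.04| = 62.54 + 44.04 = 106.58
  W2: |36.25| + |-1.68| = 36.25 + 1.68 = 37.93
  W3: |59.56| + |-25.19| = 59.56 + 25.19 = 84.75
  W4: |0.29| + |4.59| = 0.29 + 4.59 = 4.88
  W5: |-1.92| + |23.51| = 1.92 + 23.51 = 25.43
  → nearest: W4 (4.88)
Q2 at (5.58, -26.47):
  W1: |13.55| + |48.86| = 13.55 + 48.86 = 62.41
  W2: |-12.74| + |3.14| = 12.74 + 3.14 = 15.88
  W3: |10.57| + |-20.37| = 10.57 + 20.37 = 30.94
  W4: |-48.70| + |9.41| = 48.70 + 9.41 = 58.11
  W5: |-50.91| + |28.33| = 50.91 + 28.33 = 79.24
  → nearest: W2 (15.88)
Q3 at (37.18, 38.89):
  W1: |-18.05| + |-16.50| = 18.05 + 16.50 = 34.55
  W2: |-44.34| + |-62.22| = 44.34 + 62.22 = 106.56
  W3: |-21.03| + |-85.73| = 21.03 + 85.73 = 106.76
  W4: |-80.30| + |-55.95| = 80.30 + 55.95 = 136.25
  W5: |-82.51| + |-37.03| = 82.51 + 37.03 = 119.54
  → nearest: W1 (34.55)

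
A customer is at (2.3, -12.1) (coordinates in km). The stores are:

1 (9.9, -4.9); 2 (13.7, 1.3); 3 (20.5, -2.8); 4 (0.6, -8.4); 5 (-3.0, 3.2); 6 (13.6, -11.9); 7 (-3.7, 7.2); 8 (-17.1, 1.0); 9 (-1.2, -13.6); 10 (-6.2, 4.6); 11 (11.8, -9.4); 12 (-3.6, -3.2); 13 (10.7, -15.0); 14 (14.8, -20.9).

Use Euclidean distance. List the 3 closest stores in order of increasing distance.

Distances from (2.3, -12.1):
1: √((7.6)² + (7.2)²) = √(57.760 + 51.840) = 10.5 km
2: √((11.4)² + (13.4)²) = √(129.960 + 179.560) = 17.6 km
3: √((18.2)² + (9.3)²) = √(331.240 + 86.490) = 20.4 km
4: √((-1.7)² + (3.7)²) = √(2.890 + 13.690) = 4.1 km
5: √((-5.3)² + (15.3)²) = √(28.090 + 234.090) = 16.2 km
6: √((11.3)² + (0.2)²) = √(127.690 + 0.040) = 11.3 km
7: √((-6.0)² + (19.3)²) = √(36.000 + 372.490) = 20.2 km
8: √((-19.4)² + (13.1)²) = √(376.360 + 171.610) = 23.4 km
9: √((-3.5)² + (-1.5)²) = √(12.250 + 2.250) = 3.8 km
10: √((-8.5)² + (16.7)²) = √(72.250 + 278.890) = 18.7 km
11: √((9.5)² + (2.7)²) = √(90.250 + 7.290) = 9.9 km
12: √((-5.9)² + (8.9)²) = √(34.810 + 79.210) = 10.7 km
13: √((8.4)² + (-2.9)²) = √(70.560 + 8.410) = 8.9 km
14: √((12.5)² + (-8.8)²) = √(156.250 + 77.440) = 15.3 km
Sorted: 9 (3.8 km) < 4 (4.1 km) < 13 (8.9 km) < 11 (9.9 km) < 1 (10.5 km) < …

9, 4, 13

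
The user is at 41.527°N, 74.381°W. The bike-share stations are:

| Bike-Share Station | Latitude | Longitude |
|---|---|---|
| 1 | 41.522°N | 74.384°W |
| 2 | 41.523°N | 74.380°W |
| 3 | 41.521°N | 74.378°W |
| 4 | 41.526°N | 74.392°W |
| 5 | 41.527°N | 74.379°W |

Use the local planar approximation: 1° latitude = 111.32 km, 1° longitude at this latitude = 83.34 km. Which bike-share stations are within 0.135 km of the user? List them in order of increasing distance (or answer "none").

Distances from 41.527°N, 74.381°W:
1: 0.610 km
2: 0.453 km
3: 0.713 km
4: 0.923 km
5: 0.167 km
Threshold 0.135 km: none within range.

none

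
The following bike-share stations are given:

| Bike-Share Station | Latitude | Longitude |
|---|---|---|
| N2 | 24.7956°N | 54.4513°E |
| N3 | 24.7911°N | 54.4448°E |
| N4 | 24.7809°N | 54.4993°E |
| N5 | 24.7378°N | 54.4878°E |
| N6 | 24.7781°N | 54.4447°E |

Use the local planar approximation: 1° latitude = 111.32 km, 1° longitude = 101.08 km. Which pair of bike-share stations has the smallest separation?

Pairwise distances:
N2–N3: 0.8262 km
N2–N4: 5.1204 km
N2–N5: 7.4170 km
N2–N6: 2.0592 km
N3–N4: 5.6247 km
N3–N5: 7.3550 km
N3–N6: 1.4472 km
N4–N5: 4.9367 km
N4–N6: 5.5278 km
N5–N6: 6.2534 km
Closest pair: N2–N3 at 0.8262 km.

N2 and N3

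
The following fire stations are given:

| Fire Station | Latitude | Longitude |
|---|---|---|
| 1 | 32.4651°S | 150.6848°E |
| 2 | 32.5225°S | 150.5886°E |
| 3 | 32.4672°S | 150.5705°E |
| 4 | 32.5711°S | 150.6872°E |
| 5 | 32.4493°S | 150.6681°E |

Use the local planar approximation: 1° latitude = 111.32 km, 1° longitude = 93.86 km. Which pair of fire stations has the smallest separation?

1 and 5

Pairwise distances:
1–5: 2.3560 km
2–3: 6.3861 km
3–5: 9.3749 km
2–4: 10.7199 km
1–3: 10.7307 km
2–5: 11.0490 km
1–2: 11.0616 km
1–4: 11.8021 km
4–5: 13.6768 km
3–4: 15.9297 km
Closest pair: 1–5 at 2.3560 km.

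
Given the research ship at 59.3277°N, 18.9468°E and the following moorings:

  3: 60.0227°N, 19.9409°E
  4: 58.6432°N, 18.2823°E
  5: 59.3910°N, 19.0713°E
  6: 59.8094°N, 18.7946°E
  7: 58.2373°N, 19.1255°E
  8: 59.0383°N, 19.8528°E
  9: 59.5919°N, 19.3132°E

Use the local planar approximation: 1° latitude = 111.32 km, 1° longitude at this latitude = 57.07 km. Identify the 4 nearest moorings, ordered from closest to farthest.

Distances from 59.3277°N, 18.9468°E:
3: √((0.6950·111.32)² + (0.9941·57.07)²) = √(5985.714583 + 3218.665854) = 95.9395 km
4: √((-0.6845·111.32)² + (-0.6645·57.07)²) = √(5806.217498 + 1438.155067) = 85.1139 km
5: √((0.0633·111.32)² + (0.1245·57.07)²) = √(49.653951 + 50.484080) = 10.0069 km
6: √((0.4817·111.32)² + (-0.1522·57.07)²) = √(2875.409399 + 75.447534) = 54.3218 km
7: √((-1.0904·111.32)² + (0.1787·57.07)²) = √(14733.912316 + 104.007546) = 121.8110 km
8: √((-0.2894·111.32)² + (0.9060·57.07)²) = √(1037.871171 + 2673.450457) = 60.9206 km
9: √((0.2642·111.32)² + (0.3664·57.07)²) = √(864.991863 + 437.246836) = 36.0865 km
Sorted: 5 (10.0069 km) < 9 (36.0865 km) < 6 (54.3218 km) < 8 (60.9206 km) < 4 (85.1139 km) < 3 (95.9395 km) < …

5, 9, 6, 8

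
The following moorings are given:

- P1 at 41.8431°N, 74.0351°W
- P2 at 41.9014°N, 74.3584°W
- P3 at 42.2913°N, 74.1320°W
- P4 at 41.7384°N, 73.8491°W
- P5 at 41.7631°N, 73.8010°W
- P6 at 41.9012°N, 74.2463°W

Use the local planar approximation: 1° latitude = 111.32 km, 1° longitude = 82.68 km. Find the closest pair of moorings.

P4 and P5

Pairwise distances:
P1–P2: 27.5070 km
P1–P3: 50.5328 km
P1–P4: 19.2962 km
P1–P5: 21.3059 km
P1–P6: 18.6213 km
P2–P3: 47.2681 km
P2–P4: 45.8520 km
P2–P5: 48.5894 km
P2–P6: 9.2685 km
P3–P4: 65.8434 km
P3–P5: 64.8560 km
P3–P6: 44.4423 km
P4–P5: 4.8349 km
P4–P6: 37.5092 km
P5–P6: 39.8981 km
Closest pair: P4–P5 at 4.8349 km.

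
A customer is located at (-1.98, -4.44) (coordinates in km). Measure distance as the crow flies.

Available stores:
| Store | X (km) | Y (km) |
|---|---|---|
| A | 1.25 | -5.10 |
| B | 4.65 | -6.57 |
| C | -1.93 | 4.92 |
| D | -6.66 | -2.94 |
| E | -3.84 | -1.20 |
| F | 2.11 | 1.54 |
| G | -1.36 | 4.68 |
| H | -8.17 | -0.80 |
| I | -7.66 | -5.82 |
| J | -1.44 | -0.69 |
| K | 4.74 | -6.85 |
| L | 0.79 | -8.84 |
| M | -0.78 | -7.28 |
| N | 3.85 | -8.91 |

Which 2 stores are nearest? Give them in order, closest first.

M, A

Distances from (-1.98, -4.44):
A: 3.30 km
B: 6.96 km
C: 9.36 km
D: 4.91 km
E: 3.74 km
F: 7.24 km
G: 9.14 km
H: 7.18 km
I: 5.85 km
J: 3.79 km
K: 7.14 km
L: 5.20 km
M: 3.08 km
N: 7.35 km
Sorted: M (3.08 km) < A (3.30 km) < E (3.74 km) < J (3.79 km) < …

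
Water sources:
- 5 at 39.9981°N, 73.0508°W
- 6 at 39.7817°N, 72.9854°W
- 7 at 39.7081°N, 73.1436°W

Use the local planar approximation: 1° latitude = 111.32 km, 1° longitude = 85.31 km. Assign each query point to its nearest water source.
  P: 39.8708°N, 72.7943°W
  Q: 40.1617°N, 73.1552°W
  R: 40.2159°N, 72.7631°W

P at 39.8708°N, 72.7943°W:
  5: 26.0699 km
  6: 19.0829 km
  7: 34.8712 km
  → nearest: 6 (19.0829 km)
Q at 40.1617°N, 73.1552°W:
  5: 20.2731 km
  6: 44.7131 km
  7: 50.5044 km
  → nearest: 5 (20.2731 km)
R at 40.2159°N, 72.7631°W:
  5: 34.4998 km
  6: 51.9224 km
  7: 65.1853 km
  → nearest: 5 (34.4998 km)

P→6; Q→5; R→5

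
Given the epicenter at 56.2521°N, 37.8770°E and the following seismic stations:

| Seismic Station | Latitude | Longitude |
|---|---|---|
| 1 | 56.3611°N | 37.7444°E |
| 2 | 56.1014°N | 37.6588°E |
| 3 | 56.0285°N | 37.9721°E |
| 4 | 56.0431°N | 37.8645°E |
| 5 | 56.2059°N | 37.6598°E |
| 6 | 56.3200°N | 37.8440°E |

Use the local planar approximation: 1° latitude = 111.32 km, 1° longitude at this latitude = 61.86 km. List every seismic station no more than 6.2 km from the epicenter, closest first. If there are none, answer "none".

Distances from 56.2521°N, 37.8770°E:
1: √((0.1090·111.32)² + (-0.1326·61.86)²) = √(147.231044 + 67.283237) = 14.6463 km
2: √((-0.1507·111.32)² + (-0.2182·61.86)²) = √(281.431626 + 182.192009) = 21.5319 km
3: √((-0.2236·111.32)² + (0.0951·61.86)²) = √(619.569448 + 34.608348) = 25.5769 km
4: √((-0.2090·111.32)² + (-0.0125·61.86)²) = √(541.301172 + 0.597916) = 23.2787 km
5: √((-0.0462·111.32)² + (-0.2172·61.86)²) = √(26.450284 + 180.525881) = 14.3867 km
6: √((0.0679·111.32)² + (-0.0330·61.86)²) = √(57.132857 + 4.167232) = 7.8294 km
Threshold 6.2 km: none within range.

none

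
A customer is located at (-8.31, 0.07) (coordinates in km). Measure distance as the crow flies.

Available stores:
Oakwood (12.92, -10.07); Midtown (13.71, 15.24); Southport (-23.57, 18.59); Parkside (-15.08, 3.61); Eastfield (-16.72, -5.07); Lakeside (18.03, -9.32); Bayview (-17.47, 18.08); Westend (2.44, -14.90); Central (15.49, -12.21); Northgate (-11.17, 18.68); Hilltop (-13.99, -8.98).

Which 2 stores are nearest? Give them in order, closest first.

Parkside, Eastfield

Distances from (-8.31, 0.07):
Oakwood: √((21.23)² + (-10.14)²) = √(450.7129 + 102.8196) = 23.53 km
Midtown: √((22.02)² + (15.17)²) = √(484.8804 + 230.1289) = 26.74 km
Southport: √((-15.26)² + (18.52)²) = √(232.8676 + 342.9904) = 24.00 km
Parkside: √((-6.77)² + (3.54)²) = √(45.8329 + 12.5316) = 7.64 km
Eastfield: √((-8.41)² + (-5.14)²) = √(70.7281 + 26.4196) = 9.86 km
Lakeside: √((26.34)² + (-9.39)²) = √(693.7956 + 88.1721) = 27.96 km
Bayview: √((-9.16)² + (18.01)²) = √(83.9056 + 324.3601) = 20.21 km
Westend: √((10.75)² + (-14.97)²) = √(115.5625 + 224.1009) = 18.43 km
Central: √((23.80)² + (-12.28)²) = √(566.4400 + 150.7984) = 26.78 km
Northgate: √((-2.86)² + (18.61)²) = √(8.1796 + 346.3321) = 18.83 km
Hilltop: √((-5.68)² + (-9.05)²) = √(32.2624 + 81.9025) = 10.68 km
Sorted: Parkside (7.64 km) < Eastfield (9.86 km) < Hilltop (10.68 km) < Westend (18.43 km) < …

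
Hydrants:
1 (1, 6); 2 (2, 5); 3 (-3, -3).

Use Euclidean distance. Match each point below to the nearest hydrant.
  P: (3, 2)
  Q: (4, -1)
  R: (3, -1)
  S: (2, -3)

P→2; Q→2; R→2; S→3

P at (3, 2):
  1: √((-2)² + (4)²) = √(4.00000 + 16.00000) = 4.472
  2: √((-1)² + (3)²) = √(1.00000 + 9.00000) = 3.162
  3: √((-6)² + (-5)²) = √(36.00000 + 25.00000) = 7.810
  → nearest: 2 (3.162)
Q at (4, -1):
  1: √((-3)² + (7)²) = √(9.00000 + 49.00000) = 7.616
  2: √((-2)² + (6)²) = √(4.00000 + 36.00000) = 6.325
  3: √((-7)² + (-2)²) = √(49.00000 + 4.00000) = 7.280
  → nearest: 2 (6.325)
R at (3, -1):
  1: √((-2)² + (7)²) = √(4.00000 + 49.00000) = 7.280
  2: √((-1)² + (6)²) = √(1.00000 + 36.00000) = 6.083
  3: √((-6)² + (-2)²) = √(36.00000 + 4.00000) = 6.325
  → nearest: 2 (6.083)
S at (2, -3):
  1: √((-1)² + (9)²) = √(1.00000 + 81.00000) = 9.055
  2: √((0)² + (8)²) = √(0.00000 + 64.00000) = 8.000
  3: √((-5)² + (0)²) = √(25.00000 + 0.00000) = 5.000
  → nearest: 3 (5.000)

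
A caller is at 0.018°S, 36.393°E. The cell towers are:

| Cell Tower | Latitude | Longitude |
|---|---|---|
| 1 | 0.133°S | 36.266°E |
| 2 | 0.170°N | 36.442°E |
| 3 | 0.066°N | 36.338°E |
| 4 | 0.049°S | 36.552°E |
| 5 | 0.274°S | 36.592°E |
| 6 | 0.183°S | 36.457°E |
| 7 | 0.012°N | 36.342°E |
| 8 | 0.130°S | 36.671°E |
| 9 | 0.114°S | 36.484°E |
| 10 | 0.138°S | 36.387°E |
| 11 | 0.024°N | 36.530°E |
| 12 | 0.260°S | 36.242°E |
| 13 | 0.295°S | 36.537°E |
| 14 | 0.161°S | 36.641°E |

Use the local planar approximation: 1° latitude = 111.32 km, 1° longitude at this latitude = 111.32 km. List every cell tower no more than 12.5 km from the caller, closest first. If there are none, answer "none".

Distances from 0.018°S, 36.393°E:
1: 19.072 km
2: 21.627 km
3: 11.177 km
4: 18.033 km
5: 36.095 km
6: 19.701 km
7: 6.587 km
8: 33.364 km
9: 14.725 km
10: 13.375 km
11: 15.951 km
12: 31.754 km
13: 34.753 km
14: 31.868 km
Threshold 12.5 km: 7 (6.587 km), 3 (11.177 km) are within range.

7, 3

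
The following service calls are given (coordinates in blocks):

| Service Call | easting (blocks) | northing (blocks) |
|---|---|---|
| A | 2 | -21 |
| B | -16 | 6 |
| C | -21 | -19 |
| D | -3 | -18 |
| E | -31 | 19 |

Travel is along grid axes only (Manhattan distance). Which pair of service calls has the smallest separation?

A and D

Pairwise distances:
A–D: |-5| + |3| = 5 + 3 = 8 blocks
C–D: |18| + |1| = 18 + 1 = 19 blocks
A–C: |-23| + |2| = 23 + 2 = 25 blocks
B–E: |-15| + |13| = 15 + 13 = 28 blocks
B–C: |-5| + |-25| = 5 + 25 = 30 blocks
B–D: |13| + |-24| = 13 + 24 = 37 blocks
A–B: |-18| + |27| = 18 + 27 = 45 blocks
C–E: |-10| + |38| = 10 + 38 = 48 blocks
D–E: |-28| + |37| = 28 + 37 = 65 blocks
A–E: |-33| + |40| = 33 + 40 = 73 blocks
Closest pair: A–D at 8 blocks.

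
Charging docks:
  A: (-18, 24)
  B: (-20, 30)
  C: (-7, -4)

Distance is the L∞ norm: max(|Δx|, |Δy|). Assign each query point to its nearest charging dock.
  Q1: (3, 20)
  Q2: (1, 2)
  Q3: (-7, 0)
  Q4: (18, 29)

Q1→A; Q2→C; Q3→C; Q4→C

Q1 at (3, 20):
  A: max(|-21|, |4|) = 21
  B: max(|-23|, |10|) = 23
  C: max(|-10|, |-24|) = 24
  → nearest: A (21)
Q2 at (1, 2):
  A: max(|-19|, |22|) = 22
  B: max(|-21|, |28|) = 28
  C: max(|-8|, |-6|) = 8
  → nearest: C (8)
Q3 at (-7, 0):
  A: max(|-11|, |24|) = 24
  B: max(|-13|, |30|) = 30
  C: max(|0|, |-4|) = 4
  → nearest: C (4)
Q4 at (18, 29):
  A: max(|-36|, |-5|) = 36
  B: max(|-38|, |1|) = 38
  C: max(|-25|, |-33|) = 33
  → nearest: C (33)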